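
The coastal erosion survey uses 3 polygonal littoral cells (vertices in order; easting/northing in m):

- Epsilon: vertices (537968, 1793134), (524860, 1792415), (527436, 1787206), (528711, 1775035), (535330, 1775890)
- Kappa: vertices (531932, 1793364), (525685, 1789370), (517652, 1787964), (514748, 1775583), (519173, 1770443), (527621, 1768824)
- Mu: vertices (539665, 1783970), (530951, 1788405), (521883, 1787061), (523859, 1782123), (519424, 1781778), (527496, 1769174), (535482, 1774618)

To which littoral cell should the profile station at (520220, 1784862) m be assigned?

Cast a ray rightward from (520220, 1784862). For each polygon, the edges (by vertex number in listed order) whose endpoints lie on opposite sides of northing = 1784862, where each meets that height, and whether that is right or left of the point:
Epsilon: 3–4 at easting≈527681.6 (right), 5–1 at easting≈536702.5 (right) → 2 crossings.
Kappa: 3–4 at easting≈516924.4 (left), 6–1 at easting≈530438.4 (right) → 1 crossing.
Mu: 1–2 at easting≈537912.4 (right), 3–4 at easting≈522763.0 (right) → 2 crossings.
Only Kappa has an odd count, so the point is inside Kappa.

Kappa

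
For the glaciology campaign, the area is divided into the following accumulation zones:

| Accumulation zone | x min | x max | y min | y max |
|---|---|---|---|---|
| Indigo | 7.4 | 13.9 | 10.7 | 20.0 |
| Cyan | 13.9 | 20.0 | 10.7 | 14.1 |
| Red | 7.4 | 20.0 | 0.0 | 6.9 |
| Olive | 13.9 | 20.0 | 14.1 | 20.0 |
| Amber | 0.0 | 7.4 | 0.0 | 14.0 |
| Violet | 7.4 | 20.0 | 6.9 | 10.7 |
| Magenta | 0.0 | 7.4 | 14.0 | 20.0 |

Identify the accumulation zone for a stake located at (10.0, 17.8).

The point has x = 10.0 and y = 17.8.
Only Indigo satisfies 7.4 ≤ x ≤ 13.9 and 10.7 ≤ y ≤ 20.0.

Indigo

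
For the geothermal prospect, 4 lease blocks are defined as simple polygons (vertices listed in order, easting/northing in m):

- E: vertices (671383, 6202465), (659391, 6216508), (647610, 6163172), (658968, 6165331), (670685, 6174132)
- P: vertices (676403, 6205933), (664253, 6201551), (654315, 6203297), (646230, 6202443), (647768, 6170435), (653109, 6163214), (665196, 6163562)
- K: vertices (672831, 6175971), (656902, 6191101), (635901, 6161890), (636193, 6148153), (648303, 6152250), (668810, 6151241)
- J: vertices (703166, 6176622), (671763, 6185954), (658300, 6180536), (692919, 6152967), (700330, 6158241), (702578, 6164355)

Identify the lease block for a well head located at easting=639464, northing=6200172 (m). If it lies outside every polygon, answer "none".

none

Cast a ray rightward from (639464, 6200172). For each polygon, the edges (by vertex number in listed order) whose endpoints lie on opposite sides of northing = 6200172, where each meets that height, and whether that is right or left of the point:
E: 2–3 at easting≈655782.7 (right), 5–1 at easting≈671326.5 (right) → 2 crossings.
P: 4–5 at easting≈646339.1 (right), 7–1 at easting≈674879.2 (right) → 2 crossings.
K: no edge straddles that height → 0 crossings.
J: no edge straddles that height → 0 crossings.
All counts are even, so the point lies outside every listed polygon.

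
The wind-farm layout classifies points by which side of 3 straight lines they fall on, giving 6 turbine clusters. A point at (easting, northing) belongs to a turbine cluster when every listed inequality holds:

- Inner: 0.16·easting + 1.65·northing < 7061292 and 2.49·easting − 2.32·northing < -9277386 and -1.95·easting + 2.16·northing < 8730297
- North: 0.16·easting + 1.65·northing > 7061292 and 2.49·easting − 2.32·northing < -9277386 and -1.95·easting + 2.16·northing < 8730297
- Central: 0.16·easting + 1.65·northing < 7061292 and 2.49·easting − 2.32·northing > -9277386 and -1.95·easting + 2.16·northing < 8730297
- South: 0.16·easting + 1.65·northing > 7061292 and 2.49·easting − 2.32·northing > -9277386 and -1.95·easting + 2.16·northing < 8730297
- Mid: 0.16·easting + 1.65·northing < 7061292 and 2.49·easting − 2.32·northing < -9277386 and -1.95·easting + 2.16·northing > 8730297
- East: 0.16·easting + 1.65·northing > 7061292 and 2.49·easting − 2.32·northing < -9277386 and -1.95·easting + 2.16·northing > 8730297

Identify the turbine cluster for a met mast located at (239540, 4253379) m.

0.16·239540 + 1.65·4253379 = 7056401.750, which is < 7061292
2.49·239540 − 2.32·4253379 = -9271384.680, which is > -9277386
-1.95·239540 + 2.16·4253379 = 8720195.640, which is < 8730297
This sign pattern matches Central.

Central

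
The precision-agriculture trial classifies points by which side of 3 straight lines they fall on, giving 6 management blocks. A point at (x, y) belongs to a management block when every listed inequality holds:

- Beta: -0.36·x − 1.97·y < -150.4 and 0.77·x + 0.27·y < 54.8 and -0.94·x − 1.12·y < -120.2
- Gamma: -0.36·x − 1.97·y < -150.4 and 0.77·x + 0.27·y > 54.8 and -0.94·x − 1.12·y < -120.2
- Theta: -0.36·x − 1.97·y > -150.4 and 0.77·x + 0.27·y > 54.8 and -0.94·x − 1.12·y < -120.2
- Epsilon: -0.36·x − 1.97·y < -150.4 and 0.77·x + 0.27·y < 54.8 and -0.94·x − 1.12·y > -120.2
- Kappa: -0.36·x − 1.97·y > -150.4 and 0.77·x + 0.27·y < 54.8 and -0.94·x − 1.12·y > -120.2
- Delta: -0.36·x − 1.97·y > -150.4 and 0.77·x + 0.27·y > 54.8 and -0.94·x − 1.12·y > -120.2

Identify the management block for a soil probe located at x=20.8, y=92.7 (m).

-0.36·20.8 − 1.97·92.7 = -190.107, which is < -150.4
0.77·20.8 + 0.27·92.7 = 41.045, which is < 54.8
-0.94·20.8 − 1.12·92.7 = -123.376, which is < -120.2
This sign pattern matches Beta.

Beta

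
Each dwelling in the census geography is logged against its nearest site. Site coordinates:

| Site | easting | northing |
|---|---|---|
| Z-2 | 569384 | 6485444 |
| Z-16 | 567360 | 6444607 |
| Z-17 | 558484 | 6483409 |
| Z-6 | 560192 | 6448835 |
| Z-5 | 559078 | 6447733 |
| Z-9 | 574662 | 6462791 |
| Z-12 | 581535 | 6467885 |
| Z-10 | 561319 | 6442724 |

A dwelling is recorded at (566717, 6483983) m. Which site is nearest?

Squared distances to each site:
Z-2: 9247410.000; Z-16: 1550882825.000; Z-17: 68111765.000; Z-6: 1277957529.000; Z-5: 1372416821.000; Z-9: 512223889.000; Z-12: 478718728.000; Z-10: 1731443485.000.
Minimum at Z-2.

Z-2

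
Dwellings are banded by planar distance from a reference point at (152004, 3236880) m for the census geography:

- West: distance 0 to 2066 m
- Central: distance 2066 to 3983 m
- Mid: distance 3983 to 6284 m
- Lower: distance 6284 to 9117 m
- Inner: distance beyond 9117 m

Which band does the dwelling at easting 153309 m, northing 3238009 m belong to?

Distance = √((153309−152004)² + (3238009−3236880)²) = √(1703025.000 + 1274641.000) = 1725.591 m.
0 ≤ 1725.591 < 2066 → West.

West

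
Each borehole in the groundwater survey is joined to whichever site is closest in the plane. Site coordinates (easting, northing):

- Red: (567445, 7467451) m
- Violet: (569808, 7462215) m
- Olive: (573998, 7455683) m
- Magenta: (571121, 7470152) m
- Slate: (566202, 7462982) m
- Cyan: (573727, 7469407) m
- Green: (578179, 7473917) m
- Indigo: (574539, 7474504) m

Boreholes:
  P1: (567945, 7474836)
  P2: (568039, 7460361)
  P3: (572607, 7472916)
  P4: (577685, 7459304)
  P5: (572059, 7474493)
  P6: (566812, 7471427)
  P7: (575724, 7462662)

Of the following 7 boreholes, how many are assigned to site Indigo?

2

P1 → Magenta
P2 → Violet
P3 → Indigo
P4 → Olive
P5 → Indigo
P6 → Red
P7 → Violet
2 of the 7 go to Indigo.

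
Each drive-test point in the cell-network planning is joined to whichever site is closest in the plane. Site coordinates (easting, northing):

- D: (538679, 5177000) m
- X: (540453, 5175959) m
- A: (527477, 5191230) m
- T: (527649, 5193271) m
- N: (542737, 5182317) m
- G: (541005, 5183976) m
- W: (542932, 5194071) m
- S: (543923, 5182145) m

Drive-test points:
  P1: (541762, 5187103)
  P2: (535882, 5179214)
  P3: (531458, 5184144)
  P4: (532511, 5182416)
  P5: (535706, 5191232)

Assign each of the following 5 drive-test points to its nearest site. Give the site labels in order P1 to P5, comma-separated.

G, D, A, D, W

P1 → G (d²=10351178.00)
P2 → D (d²=12725005.00)
P3 → A (d²=66059757.00)
P4 → D (d²=67377280.00)
P5 → W (d²=60274997.00)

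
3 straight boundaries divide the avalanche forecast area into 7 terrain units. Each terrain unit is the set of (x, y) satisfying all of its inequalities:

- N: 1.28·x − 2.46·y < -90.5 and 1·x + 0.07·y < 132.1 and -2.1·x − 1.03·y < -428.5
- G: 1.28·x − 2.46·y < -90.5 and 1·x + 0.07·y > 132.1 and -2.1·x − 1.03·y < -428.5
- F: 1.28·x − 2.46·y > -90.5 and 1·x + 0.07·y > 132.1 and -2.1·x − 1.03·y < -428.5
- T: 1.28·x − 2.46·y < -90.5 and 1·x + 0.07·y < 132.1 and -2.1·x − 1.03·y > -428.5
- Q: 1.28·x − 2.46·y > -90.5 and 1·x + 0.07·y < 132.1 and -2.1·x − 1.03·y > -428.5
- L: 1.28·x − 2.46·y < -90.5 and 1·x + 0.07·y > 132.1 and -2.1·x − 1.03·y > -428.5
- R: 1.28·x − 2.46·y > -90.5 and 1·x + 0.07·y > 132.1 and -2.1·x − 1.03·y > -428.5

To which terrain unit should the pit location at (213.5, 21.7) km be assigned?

1.28·213.5 − 2.46·21.7 = 219.898, which is > -90.5
1·213.5 + 0.07·21.7 = 215.019, which is > 132.1
-2.1·213.5 − 1.03·21.7 = -470.701, which is < -428.5
This sign pattern matches F.

F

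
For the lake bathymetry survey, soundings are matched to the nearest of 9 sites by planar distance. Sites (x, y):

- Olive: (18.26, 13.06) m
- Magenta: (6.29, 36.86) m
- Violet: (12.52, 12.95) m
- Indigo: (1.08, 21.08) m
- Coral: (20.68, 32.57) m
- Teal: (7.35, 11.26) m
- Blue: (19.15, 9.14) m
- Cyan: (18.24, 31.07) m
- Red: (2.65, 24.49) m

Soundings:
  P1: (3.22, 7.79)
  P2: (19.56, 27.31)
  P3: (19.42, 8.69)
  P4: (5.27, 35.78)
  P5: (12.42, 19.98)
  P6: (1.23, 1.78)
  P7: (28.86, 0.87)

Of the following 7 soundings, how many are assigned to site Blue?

P1 → Teal
P2 → Cyan
P3 → Blue
P4 → Magenta
P5 → Violet
P6 → Teal
P7 → Blue
2 of the 7 go to Blue.

2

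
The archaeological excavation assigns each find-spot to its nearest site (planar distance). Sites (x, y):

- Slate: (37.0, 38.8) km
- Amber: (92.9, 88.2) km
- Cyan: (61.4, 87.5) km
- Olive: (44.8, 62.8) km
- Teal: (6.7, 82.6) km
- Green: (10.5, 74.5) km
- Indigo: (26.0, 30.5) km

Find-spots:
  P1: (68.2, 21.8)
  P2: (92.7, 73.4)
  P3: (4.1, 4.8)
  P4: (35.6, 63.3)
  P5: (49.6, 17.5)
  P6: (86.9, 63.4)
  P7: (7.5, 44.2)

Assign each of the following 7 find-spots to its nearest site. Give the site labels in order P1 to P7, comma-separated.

P1 → Slate (d²=1262.44)
P2 → Amber (d²=219.08)
P3 → Indigo (d²=1140.10)
P4 → Olive (d²=84.89)
P5 → Slate (d²=612.45)
P6 → Amber (d²=651.04)
P7 → Indigo (d²=529.94)

Slate, Amber, Indigo, Olive, Slate, Amber, Indigo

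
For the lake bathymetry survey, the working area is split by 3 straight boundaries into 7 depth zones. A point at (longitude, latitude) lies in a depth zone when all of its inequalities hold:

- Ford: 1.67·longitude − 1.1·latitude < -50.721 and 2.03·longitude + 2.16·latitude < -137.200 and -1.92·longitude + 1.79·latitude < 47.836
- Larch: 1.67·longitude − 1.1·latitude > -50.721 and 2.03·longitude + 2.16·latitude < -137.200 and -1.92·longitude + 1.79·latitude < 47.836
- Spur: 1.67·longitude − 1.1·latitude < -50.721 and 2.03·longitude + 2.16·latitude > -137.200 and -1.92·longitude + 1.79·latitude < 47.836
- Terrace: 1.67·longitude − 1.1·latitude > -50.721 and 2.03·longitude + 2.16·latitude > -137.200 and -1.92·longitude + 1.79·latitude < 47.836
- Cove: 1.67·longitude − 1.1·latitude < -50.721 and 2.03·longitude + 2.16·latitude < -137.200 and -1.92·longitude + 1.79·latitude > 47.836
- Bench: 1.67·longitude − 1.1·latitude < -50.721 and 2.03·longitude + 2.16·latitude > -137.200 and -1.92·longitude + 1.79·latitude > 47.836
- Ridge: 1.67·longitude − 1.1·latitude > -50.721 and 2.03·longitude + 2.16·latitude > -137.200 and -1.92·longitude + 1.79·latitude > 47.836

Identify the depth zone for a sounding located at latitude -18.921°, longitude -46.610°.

1.67·-46.610 − 1.1·-18.921 = -57.026, which is < -50.721
2.03·-46.610 + 2.16·-18.921 = -135.488, which is > -137.200
-1.92·-46.610 + 1.79·-18.921 = 55.623, which is > 47.836
This sign pattern matches Bench.

Bench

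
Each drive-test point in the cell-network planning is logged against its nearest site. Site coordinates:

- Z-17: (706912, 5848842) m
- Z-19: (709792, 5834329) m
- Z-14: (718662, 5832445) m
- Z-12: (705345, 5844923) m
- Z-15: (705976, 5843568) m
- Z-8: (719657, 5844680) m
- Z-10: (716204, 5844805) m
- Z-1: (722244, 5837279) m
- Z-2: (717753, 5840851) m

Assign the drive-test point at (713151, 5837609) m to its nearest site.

Z-19

Squared distances to each site:
Z-17: 165105410.000; Z-19: 22041281.000; Z-14: 57038017.000; Z-12: 114428232.000; Z-15: 86990306.000; Z-8: 92327077.000; Z-10: 61103225.000; Z-1: 82791549.000; Z-2: 31688968.000.
Minimum at Z-19.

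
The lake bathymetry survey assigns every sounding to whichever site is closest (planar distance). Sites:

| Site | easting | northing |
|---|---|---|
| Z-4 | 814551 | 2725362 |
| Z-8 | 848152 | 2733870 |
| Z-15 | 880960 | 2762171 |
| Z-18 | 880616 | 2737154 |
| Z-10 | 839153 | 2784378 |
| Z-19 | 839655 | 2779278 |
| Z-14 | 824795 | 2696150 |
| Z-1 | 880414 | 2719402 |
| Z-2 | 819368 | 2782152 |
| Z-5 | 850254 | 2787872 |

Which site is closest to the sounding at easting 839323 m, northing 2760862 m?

Squared distances to each site:
Z-4: 1873901984.000; Z-8: 806519305.000; Z-15: 1735353250.000; Z-18: 2267181113.000; Z-10: 553031156.000; Z-19: 339259280.000; Z-14: 4398705728.000; Z-1: 3407401881.000; Z-2: 851466125.000; Z-5: 849026861.000.
Minimum at Z-19.

Z-19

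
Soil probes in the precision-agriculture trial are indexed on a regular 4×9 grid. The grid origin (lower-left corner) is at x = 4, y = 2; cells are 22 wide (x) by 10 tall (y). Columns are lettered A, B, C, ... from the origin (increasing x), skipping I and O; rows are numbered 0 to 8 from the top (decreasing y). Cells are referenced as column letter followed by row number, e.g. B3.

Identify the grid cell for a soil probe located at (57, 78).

Column index: ⌊(57 − 4) / 22⌋ = ⌊2.409⌋ = 2 → column C
Row offset from origin: ⌊(78 − 2) / 10⌋ = ⌊7.600⌋ = 7 → row 1 (counted from top)

C1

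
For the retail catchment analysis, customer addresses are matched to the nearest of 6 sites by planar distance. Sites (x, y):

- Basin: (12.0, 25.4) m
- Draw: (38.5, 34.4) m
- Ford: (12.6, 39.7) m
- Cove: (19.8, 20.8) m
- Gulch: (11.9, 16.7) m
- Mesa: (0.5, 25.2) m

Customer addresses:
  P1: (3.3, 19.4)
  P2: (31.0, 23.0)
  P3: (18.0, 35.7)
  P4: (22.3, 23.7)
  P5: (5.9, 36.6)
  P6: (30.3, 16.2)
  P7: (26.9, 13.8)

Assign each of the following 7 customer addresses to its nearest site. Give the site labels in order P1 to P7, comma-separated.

P1 → Mesa (d²=41.48)
P2 → Cove (d²=130.28)
P3 → Ford (d²=45.16)
P4 → Cove (d²=14.66)
P5 → Ford (d²=54.50)
P6 → Cove (d²=131.41)
P7 → Cove (d²=99.41)

Mesa, Cove, Ford, Cove, Ford, Cove, Cove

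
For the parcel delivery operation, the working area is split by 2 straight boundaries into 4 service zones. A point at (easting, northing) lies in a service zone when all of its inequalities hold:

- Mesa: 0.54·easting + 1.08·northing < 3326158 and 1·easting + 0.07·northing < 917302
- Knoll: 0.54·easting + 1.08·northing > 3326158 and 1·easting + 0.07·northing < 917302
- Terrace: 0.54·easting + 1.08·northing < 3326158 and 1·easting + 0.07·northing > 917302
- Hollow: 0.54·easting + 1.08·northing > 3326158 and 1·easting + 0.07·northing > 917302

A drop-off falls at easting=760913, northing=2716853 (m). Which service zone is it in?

0.54·760913 + 1.08·2716853 = 3345094.260, which is > 3326158
1·760913 + 0.07·2716853 = 951092.710, which is > 917302
This sign pattern matches Hollow.

Hollow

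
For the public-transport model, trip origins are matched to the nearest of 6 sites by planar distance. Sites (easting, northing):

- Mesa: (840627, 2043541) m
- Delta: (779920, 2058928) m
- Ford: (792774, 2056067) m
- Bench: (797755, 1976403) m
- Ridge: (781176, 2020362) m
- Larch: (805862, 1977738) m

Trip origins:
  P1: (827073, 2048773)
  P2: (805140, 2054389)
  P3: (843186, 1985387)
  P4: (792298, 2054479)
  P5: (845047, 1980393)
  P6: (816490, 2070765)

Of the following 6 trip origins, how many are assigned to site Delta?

P1 → Mesa
P2 → Ford
P3 → Larch
P4 → Ford
P5 → Larch
P6 → Ford
0 of the 6 go to Delta.

0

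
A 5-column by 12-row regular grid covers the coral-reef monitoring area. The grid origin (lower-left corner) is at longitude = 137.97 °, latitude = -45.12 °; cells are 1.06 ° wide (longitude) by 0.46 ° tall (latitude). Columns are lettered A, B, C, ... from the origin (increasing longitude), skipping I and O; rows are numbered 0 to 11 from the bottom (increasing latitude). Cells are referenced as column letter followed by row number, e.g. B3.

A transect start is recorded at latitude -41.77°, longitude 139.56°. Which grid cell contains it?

B7

Column index: ⌊(139.56 − 137.97) / 1.06⌋ = ⌊1.500⌋ = 1 → column B
Row offset from origin: ⌊(-41.77 − -45.12) / 0.46⌋ = ⌊7.283⌋ = 7 → row 7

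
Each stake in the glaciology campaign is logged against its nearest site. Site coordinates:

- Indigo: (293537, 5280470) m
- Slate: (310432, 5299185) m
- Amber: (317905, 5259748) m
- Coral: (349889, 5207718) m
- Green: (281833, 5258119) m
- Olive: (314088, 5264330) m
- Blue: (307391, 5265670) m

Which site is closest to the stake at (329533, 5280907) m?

Olive

Squared distances to each site:
Indigo: 1295902985.000; Slate: 698933485.000; Amber: 582913665.000; Coral: 5770996457.000; Green: 2794582944.000; Olive: 513344954.000; Blue: 722434333.000.
Minimum at Olive.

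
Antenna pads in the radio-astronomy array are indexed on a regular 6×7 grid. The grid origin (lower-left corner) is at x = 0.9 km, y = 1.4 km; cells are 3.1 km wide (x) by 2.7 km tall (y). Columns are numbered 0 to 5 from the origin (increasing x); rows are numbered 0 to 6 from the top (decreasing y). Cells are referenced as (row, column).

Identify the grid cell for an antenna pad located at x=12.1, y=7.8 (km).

(4, 3)

Column index: ⌊(12.1 − 0.9) / 3.1⌋ = ⌊3.613⌋ = 3
Row offset from origin: ⌊(7.8 − 1.4) / 2.7⌋ = ⌊2.370⌋ = 2 → row 4 (counted from top)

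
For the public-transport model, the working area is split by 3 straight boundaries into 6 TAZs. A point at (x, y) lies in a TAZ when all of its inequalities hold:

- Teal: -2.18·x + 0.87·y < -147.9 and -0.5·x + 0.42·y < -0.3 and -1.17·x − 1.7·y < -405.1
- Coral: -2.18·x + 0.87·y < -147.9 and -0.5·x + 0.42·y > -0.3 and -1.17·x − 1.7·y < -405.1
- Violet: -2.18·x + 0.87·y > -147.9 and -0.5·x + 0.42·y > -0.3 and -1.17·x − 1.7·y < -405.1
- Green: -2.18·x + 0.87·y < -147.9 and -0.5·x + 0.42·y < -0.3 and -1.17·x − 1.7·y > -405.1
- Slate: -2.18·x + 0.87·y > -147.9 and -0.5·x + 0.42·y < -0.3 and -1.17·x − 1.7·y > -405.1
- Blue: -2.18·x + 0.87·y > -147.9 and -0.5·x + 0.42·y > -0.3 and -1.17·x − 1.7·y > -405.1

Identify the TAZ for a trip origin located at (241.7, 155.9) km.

-2.18·241.7 + 0.87·155.9 = -391.273, which is < -147.9
-0.5·241.7 + 0.42·155.9 = -55.372, which is < -0.3
-1.17·241.7 − 1.7·155.9 = -547.819, which is < -405.1
This sign pattern matches Teal.

Teal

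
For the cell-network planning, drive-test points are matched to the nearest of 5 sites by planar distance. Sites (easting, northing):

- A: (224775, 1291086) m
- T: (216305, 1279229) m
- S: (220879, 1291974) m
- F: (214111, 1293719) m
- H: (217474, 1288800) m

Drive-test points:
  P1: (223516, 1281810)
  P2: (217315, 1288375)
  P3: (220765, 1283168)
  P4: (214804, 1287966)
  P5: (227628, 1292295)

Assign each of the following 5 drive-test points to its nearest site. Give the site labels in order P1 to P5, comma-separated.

P1 → T (d²=58660082.00)
P2 → H (d²=205906.00)
P3 → T (d²=35407321.00)
P4 → H (d²=7824456.00)
P5 → A (d²=9601290.00)

T, H, T, H, A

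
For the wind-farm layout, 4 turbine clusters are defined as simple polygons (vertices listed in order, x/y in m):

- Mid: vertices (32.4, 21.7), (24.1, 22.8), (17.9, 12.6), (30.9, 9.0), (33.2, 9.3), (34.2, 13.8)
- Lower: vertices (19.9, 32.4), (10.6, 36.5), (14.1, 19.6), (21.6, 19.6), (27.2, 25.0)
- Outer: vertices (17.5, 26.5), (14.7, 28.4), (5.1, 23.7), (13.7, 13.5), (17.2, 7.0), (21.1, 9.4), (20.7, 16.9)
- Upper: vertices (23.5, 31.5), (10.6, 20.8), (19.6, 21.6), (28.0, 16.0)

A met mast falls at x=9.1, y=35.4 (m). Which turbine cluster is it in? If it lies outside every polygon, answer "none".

none

Cast a ray rightward from (9.1, 35.4). For each polygon, the edges (by vertex number in listed order) whose endpoints lie on opposite sides of y = 35.4, where each meets that height, and whether that is right or left of the point:
Mid: no edge straddles that height → 0 crossings.
Lower: 1–2 at x≈13.10 (right), 2–3 at x≈10.83 (right) → 2 crossings.
Outer: no edge straddles that height → 0 crossings.
Upper: no edge straddles that height → 0 crossings.
All counts are even, so the point lies outside every listed polygon.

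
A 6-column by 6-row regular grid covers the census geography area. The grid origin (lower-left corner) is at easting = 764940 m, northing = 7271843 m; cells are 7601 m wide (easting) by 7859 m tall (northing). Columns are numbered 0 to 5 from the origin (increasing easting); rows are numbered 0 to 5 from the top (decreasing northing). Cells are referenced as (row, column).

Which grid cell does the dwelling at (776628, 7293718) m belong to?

Column index: ⌊(776628 − 764940) / 7601⌋ = ⌊1.538⌋ = 1
Row offset from origin: ⌊(7293718 − 7271843) / 7859⌋ = ⌊2.783⌋ = 2 → row 3 (counted from top)

(3, 1)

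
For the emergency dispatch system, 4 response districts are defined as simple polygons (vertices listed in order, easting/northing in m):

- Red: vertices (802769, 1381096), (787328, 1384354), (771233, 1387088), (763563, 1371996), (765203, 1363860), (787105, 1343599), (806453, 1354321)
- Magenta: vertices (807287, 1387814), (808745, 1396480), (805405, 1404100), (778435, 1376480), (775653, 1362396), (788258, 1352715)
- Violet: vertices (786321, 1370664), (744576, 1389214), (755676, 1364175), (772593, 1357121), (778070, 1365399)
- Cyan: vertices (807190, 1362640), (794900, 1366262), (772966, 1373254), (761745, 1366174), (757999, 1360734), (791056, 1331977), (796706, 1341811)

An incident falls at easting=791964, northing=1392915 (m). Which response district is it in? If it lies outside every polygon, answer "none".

Cast a ray rightward from (791964, 1392915). For each polygon, the edges (by vertex number in listed order) whose endpoints lie on opposite sides of northing = 1392915, where each meets that height, and whether that is right or left of the point:
Red: no edge straddles that height → 0 crossings.
Magenta: 1–2 at easting≈808145.2 (right), 3–4 at easting≈794483.2 (right) → 2 crossings.
Violet: no edge straddles that height → 0 crossings.
Cyan: no edge straddles that height → 0 crossings.
All counts are even, so the point lies outside every listed polygon.

none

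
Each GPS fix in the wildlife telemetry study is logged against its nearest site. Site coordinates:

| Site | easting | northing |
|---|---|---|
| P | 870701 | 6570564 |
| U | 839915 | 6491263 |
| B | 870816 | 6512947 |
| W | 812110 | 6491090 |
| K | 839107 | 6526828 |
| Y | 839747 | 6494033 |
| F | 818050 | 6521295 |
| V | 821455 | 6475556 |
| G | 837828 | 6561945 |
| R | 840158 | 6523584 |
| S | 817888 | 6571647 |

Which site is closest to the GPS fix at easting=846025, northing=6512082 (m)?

Squared distances to each site:
P: 4029049300.000; U: 470762861.000; B: 615341906.000; W: 1590891289.000; K: 265303240.000; Y: 365179685.000; F: 867479994.000; V: 1937833576.000; G: 2553509578.000; R: 166717693.000; S: 4339679994.000.
Minimum at R.

R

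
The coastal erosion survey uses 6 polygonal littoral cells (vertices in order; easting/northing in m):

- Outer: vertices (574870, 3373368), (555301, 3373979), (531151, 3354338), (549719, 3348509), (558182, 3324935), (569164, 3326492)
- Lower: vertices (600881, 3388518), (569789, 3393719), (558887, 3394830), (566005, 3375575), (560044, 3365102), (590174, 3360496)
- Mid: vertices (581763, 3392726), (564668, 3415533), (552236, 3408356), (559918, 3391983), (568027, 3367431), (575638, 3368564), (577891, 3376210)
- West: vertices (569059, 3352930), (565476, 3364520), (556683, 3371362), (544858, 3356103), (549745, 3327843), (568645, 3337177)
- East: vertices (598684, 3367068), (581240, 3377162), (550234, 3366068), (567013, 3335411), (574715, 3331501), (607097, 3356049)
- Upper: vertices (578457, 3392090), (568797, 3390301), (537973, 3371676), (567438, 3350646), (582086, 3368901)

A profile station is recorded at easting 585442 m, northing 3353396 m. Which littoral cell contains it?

Cast a ray rightward from (585442, 3353396). For each polygon, the edges (by vertex number in listed order) whose endpoints lie on opposite sides of northing = 3353396, where each meets that height, and whether that is right or left of the point:
Outer: 3–4 at easting≈534151.7 (left), 6–1 at easting≈572438.9 (left) → 0 crossings.
Lower: no edge straddles that height → 0 crossings.
Mid: no edge straddles that height → 0 crossings.
West: 1–2 at easting≈568914.9 (left), 4–5 at easting≈545326.1 (left) → 0 crossings.
East: 3–4 at easting≈557169.6 (left), 5–6 at easting≈603597.3 (right) → 1 crossing.
Upper: 3–4 at easting≈563585.0 (left), 4–5 at easting≈569644.6 (left) → 0 crossings.
Only East has an odd count, so the point is inside East.

East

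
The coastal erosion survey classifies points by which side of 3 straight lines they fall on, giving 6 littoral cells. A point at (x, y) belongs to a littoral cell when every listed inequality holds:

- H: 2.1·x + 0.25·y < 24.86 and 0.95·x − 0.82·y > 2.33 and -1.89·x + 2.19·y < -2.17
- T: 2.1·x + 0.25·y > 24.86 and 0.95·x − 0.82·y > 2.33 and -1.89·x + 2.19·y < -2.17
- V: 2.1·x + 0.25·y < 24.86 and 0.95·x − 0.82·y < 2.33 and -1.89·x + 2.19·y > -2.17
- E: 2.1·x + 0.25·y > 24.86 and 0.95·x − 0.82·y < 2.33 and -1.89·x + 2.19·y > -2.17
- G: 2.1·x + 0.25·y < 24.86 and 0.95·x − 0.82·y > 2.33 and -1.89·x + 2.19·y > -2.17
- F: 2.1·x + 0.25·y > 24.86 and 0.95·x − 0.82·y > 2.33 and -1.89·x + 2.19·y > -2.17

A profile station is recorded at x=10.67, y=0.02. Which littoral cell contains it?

2.1·10.67 + 0.25·0.02 = 22.412, which is < 24.86
0.95·10.67 − 0.82·0.02 = 10.120, which is > 2.33
-1.89·10.67 + 2.19·0.02 = -20.122, which is < -2.17
This sign pattern matches H.

H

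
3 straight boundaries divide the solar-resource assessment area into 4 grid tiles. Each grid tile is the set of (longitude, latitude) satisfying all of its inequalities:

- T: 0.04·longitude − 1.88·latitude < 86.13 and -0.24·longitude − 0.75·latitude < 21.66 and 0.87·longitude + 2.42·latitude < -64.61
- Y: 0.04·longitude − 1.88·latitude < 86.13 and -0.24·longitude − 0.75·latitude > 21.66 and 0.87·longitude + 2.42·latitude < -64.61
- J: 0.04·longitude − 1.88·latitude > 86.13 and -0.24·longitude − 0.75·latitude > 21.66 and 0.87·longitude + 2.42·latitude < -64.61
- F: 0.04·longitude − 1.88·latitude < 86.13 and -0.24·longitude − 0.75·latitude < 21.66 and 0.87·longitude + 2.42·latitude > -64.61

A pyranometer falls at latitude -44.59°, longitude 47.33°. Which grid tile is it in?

Y

0.04·47.33 − 1.88·-44.59 = 85.722, which is < 86.13
-0.24·47.33 − 0.75·-44.59 = 22.083, which is > 21.66
0.87·47.33 + 2.42·-44.59 = -66.731, which is < -64.61
This sign pattern matches Y.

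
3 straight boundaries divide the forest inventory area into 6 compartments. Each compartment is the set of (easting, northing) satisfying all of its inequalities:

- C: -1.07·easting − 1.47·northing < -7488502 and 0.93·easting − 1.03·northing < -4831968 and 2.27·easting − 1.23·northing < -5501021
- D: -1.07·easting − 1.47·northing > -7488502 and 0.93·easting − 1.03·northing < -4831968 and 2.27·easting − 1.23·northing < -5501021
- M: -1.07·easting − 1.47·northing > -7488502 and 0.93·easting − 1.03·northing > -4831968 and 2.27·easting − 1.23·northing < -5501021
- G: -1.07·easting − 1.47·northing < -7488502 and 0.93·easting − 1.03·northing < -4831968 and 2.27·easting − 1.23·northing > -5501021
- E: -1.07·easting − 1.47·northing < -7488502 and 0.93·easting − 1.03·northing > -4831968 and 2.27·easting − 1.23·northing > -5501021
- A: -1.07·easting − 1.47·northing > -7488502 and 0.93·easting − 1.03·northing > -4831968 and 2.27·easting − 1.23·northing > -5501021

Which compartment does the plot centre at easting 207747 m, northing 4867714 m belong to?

-1.07·207747 − 1.47·4867714 = -7377828.870, which is > -7488502
0.93·207747 − 1.03·4867714 = -4820540.710, which is > -4831968
2.27·207747 − 1.23·4867714 = -5515702.530, which is < -5501021
This sign pattern matches M.

M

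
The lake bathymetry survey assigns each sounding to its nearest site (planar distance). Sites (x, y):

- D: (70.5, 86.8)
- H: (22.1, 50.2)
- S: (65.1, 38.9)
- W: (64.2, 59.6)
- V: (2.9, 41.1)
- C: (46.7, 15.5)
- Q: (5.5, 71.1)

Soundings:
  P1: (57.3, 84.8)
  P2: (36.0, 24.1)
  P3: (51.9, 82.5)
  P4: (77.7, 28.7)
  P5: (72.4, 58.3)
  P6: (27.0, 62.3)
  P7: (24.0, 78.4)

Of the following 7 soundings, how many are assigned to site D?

2

P1 → D
P2 → C
P3 → D
P4 → S
P5 → W
P6 → H
P7 → Q
2 of the 7 go to D.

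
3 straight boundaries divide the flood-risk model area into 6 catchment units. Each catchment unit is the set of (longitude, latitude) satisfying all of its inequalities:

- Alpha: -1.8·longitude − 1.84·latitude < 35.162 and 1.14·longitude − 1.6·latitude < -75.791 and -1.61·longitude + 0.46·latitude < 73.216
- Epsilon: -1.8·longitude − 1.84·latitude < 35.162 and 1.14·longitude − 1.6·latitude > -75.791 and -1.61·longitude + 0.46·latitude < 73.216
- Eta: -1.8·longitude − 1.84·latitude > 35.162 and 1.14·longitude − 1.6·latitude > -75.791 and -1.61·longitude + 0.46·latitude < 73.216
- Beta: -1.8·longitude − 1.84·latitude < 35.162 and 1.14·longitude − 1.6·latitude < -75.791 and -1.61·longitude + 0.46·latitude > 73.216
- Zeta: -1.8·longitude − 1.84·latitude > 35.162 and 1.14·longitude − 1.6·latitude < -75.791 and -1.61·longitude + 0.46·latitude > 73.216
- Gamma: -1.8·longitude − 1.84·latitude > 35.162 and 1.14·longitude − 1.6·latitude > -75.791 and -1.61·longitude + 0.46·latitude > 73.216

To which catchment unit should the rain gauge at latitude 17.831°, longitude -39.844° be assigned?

Eta

-1.8·-39.844 − 1.84·17.831 = 38.910, which is > 35.162
1.14·-39.844 − 1.6·17.831 = -73.952, which is > -75.791
-1.61·-39.844 + 0.46·17.831 = 72.351, which is < 73.216
This sign pattern matches Eta.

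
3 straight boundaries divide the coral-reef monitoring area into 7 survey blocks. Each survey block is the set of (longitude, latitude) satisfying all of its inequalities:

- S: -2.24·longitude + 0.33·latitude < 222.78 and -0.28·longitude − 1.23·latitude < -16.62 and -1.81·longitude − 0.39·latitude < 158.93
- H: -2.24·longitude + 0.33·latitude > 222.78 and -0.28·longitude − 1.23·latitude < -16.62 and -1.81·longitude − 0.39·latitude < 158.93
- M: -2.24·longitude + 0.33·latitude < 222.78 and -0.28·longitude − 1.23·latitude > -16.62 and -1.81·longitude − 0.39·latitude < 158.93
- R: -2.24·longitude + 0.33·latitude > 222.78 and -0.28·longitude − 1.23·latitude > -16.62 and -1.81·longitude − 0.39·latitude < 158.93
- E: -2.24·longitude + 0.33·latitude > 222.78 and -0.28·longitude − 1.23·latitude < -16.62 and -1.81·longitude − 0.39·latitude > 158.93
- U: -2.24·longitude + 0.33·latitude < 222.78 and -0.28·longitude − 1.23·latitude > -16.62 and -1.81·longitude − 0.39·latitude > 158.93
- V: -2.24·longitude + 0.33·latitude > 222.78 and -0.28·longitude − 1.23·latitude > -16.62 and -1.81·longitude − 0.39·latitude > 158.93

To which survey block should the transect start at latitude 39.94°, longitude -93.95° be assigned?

H

-2.24·-93.95 + 0.33·39.94 = 223.628, which is > 222.78
-0.28·-93.95 − 1.23·39.94 = -22.820, which is < -16.62
-1.81·-93.95 − 0.39·39.94 = 154.473, which is < 158.93
This sign pattern matches H.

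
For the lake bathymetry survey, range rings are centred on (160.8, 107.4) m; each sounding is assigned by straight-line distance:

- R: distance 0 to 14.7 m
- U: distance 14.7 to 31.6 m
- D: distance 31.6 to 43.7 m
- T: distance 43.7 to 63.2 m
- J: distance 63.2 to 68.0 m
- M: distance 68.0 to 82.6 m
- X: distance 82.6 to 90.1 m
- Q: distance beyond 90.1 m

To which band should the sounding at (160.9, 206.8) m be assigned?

Distance = √((160.9−160.8)² + (206.8−107.4)²) = √(0.010 + 9880.360) = 99.400 m.
90.1 ≤ 99.400 < ∞ → Q.

Q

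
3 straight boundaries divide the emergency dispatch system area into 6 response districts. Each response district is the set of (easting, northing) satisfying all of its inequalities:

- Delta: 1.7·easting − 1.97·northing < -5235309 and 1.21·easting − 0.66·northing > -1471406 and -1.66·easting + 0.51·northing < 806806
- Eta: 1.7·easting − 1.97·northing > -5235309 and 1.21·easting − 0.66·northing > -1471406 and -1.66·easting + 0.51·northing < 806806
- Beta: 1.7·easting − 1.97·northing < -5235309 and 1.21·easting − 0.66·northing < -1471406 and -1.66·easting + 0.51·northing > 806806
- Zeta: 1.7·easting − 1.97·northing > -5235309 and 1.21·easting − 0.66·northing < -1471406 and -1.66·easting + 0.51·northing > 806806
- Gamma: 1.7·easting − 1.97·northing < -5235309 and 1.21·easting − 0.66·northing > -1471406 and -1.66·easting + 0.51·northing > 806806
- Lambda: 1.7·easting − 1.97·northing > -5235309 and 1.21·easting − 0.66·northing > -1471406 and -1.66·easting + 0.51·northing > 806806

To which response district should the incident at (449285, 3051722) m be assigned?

1.7·449285 − 1.97·3051722 = -5248107.840, which is < -5235309
1.21·449285 − 0.66·3051722 = -1470501.670, which is > -1471406
-1.66·449285 + 0.51·3051722 = 810565.120, which is > 806806
This sign pattern matches Gamma.

Gamma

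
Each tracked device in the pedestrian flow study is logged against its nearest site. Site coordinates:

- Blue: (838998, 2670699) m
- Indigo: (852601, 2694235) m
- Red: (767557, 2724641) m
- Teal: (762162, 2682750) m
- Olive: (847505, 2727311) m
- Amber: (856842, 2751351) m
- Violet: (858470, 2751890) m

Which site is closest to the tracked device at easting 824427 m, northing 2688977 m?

Squared distances to each site:
Blue: 546399325.000; Indigo: 821420840.000; Red: 4506117796.000; Teal: 3915705754.000; Olive: 2002089640.000; Amber: 4941248101.000; Violet: 5116971418.000.
Minimum at Blue.

Blue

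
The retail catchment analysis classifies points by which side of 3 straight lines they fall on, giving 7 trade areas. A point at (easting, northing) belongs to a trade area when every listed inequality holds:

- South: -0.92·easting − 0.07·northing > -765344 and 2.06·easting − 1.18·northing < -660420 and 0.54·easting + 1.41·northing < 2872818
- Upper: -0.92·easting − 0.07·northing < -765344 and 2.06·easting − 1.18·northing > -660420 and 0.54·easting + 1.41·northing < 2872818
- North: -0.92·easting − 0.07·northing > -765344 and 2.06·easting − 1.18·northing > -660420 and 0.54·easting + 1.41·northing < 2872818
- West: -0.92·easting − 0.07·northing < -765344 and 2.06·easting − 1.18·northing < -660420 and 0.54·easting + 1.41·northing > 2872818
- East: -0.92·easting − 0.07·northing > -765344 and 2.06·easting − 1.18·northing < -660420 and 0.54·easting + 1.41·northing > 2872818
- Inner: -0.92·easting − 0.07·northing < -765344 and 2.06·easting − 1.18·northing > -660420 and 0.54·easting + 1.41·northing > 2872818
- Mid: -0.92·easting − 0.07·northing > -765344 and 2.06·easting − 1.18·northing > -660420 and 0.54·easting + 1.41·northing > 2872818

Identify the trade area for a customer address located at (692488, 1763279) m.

North

-0.92·692488 − 0.07·1763279 = -760518.490, which is > -765344
2.06·692488 − 1.18·1763279 = -654143.940, which is > -660420
0.54·692488 + 1.41·1763279 = 2860166.910, which is < 2872818
This sign pattern matches North.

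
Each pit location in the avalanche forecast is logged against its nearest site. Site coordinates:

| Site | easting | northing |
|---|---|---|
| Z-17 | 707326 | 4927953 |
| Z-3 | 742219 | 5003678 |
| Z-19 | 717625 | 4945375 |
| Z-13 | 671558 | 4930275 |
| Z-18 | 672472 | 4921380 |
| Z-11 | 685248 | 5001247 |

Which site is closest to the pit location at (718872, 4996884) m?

Z-3

Squared distances to each site:
Z-17: 4884792877.000; Z-3: 591240845.000; Z-19: 2654732090.000; Z-13: 6675373477.000; Z-18: 7853814016.000; Z-11: 1149609145.000.
Minimum at Z-3.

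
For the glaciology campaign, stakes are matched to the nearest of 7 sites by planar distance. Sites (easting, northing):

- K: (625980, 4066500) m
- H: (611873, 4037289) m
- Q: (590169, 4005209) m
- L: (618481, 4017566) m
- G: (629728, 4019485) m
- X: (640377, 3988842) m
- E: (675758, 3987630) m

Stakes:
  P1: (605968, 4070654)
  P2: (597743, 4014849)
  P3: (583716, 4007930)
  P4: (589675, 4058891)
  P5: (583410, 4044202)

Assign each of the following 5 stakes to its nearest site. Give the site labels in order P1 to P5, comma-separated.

P1 → K (d²=417735860.00)
P2 → Q (d²=150295076.00)
P3 → Q (d²=49045050.00)
P4 → H (d²=959397608.00)
P5 → H (d²=857931938.00)

K, Q, Q, H, H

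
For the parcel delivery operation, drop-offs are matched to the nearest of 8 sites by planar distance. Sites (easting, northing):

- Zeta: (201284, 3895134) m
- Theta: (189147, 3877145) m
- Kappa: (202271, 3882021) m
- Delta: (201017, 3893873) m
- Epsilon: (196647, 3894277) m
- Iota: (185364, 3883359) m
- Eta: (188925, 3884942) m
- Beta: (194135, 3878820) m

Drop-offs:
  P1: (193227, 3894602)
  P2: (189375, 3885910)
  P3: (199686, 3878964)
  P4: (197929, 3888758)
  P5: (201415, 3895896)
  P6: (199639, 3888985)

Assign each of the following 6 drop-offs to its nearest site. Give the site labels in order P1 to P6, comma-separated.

P1 → Epsilon (d²=11802025.00)
P2 → Eta (d²=1139524.00)
P3 → Kappa (d²=16027474.00)
P4 → Epsilon (d²=32102885.00)
P5 → Zeta (d²=597805.00)
P6 → Delta (d²=25791428.00)

Epsilon, Eta, Kappa, Epsilon, Zeta, Delta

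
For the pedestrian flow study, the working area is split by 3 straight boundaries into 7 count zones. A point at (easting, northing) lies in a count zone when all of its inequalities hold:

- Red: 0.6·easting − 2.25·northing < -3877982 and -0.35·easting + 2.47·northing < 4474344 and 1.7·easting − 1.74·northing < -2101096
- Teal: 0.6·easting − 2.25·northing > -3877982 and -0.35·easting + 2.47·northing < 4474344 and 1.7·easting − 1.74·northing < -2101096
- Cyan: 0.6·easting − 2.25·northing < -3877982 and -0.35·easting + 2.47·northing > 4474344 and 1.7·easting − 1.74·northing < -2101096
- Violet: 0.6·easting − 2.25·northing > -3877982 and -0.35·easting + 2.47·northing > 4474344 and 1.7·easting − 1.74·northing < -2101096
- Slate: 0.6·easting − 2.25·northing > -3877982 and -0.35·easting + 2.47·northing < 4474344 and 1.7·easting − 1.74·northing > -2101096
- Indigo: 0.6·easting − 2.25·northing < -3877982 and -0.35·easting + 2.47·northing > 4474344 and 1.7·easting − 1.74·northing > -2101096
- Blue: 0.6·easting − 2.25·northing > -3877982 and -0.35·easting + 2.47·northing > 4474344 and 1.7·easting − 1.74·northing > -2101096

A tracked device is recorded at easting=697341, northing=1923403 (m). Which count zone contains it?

0.6·697341 − 2.25·1923403 = -3909252.150, which is < -3877982
-0.35·697341 + 2.47·1923403 = 4506736.060, which is > 4474344
1.7·697341 − 1.74·1923403 = -2161241.520, which is < -2101096
This sign pattern matches Cyan.

Cyan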